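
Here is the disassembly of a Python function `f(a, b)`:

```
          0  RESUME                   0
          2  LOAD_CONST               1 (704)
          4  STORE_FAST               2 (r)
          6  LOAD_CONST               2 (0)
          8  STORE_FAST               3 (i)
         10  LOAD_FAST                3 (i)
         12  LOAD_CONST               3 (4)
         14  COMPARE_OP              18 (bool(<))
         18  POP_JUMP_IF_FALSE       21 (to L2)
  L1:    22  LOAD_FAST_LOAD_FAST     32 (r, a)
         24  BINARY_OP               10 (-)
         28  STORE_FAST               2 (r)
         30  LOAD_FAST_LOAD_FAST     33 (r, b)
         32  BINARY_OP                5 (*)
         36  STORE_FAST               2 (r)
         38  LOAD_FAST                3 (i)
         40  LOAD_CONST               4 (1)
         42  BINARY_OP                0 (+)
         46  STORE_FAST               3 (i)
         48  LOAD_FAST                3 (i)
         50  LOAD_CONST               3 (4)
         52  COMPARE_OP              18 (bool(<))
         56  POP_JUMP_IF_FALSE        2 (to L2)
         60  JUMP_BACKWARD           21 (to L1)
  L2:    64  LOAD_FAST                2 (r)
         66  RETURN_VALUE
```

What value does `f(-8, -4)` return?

LOAD_CONST → push 704
STORE_FAST r → r=704
LOAD_CONST → push 0
STORE_FAST i → i=0
LOAD_FAST i → push 0
LOAD_CONST → push 4
COMPARE_OP bool(<) → 0 vs 4 = True
POP_JUMP_IF_FALSE → pop True; no jump
LOAD_FAST_LOAD_FAST r,a → push 704,-8
BINARY_OP - → 704 - -8 = 712
STORE_FAST r → r=712
LOAD_FAST_LOAD_FAST r,b → push 712,-4
BINARY_OP * → 712 * -4 = -2848
STORE_FAST r → r=-2848
LOAD_FAST i → push 0
LOAD_CONST → push 1
BINARY_OP + → 0 + 1 = 1
STORE_FAST i → i=1
LOAD_FAST i → push 1
LOAD_CONST → push 4
COMPARE_OP bool(<) → 1 vs 4 = True
POP_JUMP_IF_FALSE → pop True; no jump
LOAD_FAST_LOAD_FAST r,a → push -2848,-8
BINARY_OP - → -2848 - -8 = -2840
STORE_FAST r → r=-2840
LOAD_FAST_LOAD_FAST r,b → push -2840,-4
BINARY_OP * → -2840 * -4 = 11360
STORE_FAST r → r=11360
LOAD_FAST i → push 1
LOAD_CONST → push 1
BINARY_OP + → 1 + 1 = 2
STORE_FAST i → i=2
LOAD_FAST i → push 2
LOAD_CONST → push 4
COMPARE_OP bool(<) → 2 vs 4 = True
POP_JUMP_IF_FALSE → pop True; no jump
LOAD_FAST_LOAD_FAST r,a → push 11360,-8
BINARY_OP - → 11360 - -8 = 11368
STORE_FAST r → r=11368
LOAD_FAST_LOAD_FAST r,b → push 11368,-4
BINARY_OP * → 11368 * -4 = -45472
STORE_FAST r → r=-45472
LOAD_FAST i → push 2
LOAD_CONST → push 1
BINARY_OP + → 2 + 1 = 3
STORE_FAST i → i=3
LOAD_FAST i → push 3
LOAD_CONST → push 4
COMPARE_OP bool(<) → 3 vs 4 = True
POP_JUMP_IF_FALSE → pop True; no jump
LOAD_FAST_LOAD_FAST r,a → push -45472,-8
BINARY_OP - → -45472 - -8 = -45464
STORE_FAST r → r=-45464
LOAD_FAST_LOAD_FAST r,b → push -45464,-4
BINARY_OP * → -45464 * -4 = 181856
STORE_FAST r → r=181856
LOAD_FAST i → push 3
LOAD_CONST → push 1
BINARY_OP + → 3 + 1 = 4
STORE_FAST i → i=4
LOAD_FAST i → push 4
LOAD_CONST → push 4
COMPARE_OP bool(<) → 4 vs 4 = False
POP_JUMP_IF_FALSE → pop False; jump
LOAD_FAST r → push 181856
RETURN_VALUE → return 181856.

181856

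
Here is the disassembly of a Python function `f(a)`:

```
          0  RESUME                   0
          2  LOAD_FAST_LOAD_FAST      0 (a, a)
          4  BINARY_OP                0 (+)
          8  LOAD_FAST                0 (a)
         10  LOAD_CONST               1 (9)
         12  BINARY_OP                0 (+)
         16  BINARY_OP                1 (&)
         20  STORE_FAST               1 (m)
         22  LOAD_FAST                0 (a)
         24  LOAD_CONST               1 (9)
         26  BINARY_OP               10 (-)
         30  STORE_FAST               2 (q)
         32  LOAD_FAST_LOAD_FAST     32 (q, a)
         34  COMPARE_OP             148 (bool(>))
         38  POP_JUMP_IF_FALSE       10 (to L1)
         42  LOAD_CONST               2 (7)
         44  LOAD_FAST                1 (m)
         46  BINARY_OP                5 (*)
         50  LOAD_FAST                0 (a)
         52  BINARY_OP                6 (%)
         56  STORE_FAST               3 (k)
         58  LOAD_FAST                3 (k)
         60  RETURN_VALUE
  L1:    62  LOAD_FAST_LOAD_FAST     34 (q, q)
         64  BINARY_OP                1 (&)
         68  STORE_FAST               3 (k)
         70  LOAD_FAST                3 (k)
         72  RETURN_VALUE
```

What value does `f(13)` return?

4

LOAD_FAST_LOAD_FAST a,a → push 13,13. Stack: [13, 13]
BINARY_OP + → 13 + 13 = 26. Stack: [26]
LOAD_FAST a → push 13. Stack: [26, 13]
LOAD_CONST → push 9. Stack: [26, 13, 9]
BINARY_OP + → 13 + 9 = 22. Stack: [26, 22]
BINARY_OP & → 26 & 22 = 18. Stack: [18]
STORE_FAST m → m=18. Stack: []
LOAD_FAST a → push 13. Stack: [13]
LOAD_CONST → push 9. Stack: [13, 9]
BINARY_OP - → 13 - 9 = 4. Stack: [4]
STORE_FAST q → q=4. Stack: []
LOAD_FAST_LOAD_FAST q,a → push 4,13. Stack: [4, 13]
COMPARE_OP bool(>) → 4 vs 13 = False. Stack: [False]
POP_JUMP_IF_FALSE → pop False; jump. Stack: []
LOAD_FAST_LOAD_FAST q,q → push 4,4. Stack: [4, 4]
BINARY_OP & → 4 & 4 = 4. Stack: [4]
STORE_FAST k → k=4. Stack: []
LOAD_FAST k → push 4. Stack: [4]
RETURN_VALUE → return 4.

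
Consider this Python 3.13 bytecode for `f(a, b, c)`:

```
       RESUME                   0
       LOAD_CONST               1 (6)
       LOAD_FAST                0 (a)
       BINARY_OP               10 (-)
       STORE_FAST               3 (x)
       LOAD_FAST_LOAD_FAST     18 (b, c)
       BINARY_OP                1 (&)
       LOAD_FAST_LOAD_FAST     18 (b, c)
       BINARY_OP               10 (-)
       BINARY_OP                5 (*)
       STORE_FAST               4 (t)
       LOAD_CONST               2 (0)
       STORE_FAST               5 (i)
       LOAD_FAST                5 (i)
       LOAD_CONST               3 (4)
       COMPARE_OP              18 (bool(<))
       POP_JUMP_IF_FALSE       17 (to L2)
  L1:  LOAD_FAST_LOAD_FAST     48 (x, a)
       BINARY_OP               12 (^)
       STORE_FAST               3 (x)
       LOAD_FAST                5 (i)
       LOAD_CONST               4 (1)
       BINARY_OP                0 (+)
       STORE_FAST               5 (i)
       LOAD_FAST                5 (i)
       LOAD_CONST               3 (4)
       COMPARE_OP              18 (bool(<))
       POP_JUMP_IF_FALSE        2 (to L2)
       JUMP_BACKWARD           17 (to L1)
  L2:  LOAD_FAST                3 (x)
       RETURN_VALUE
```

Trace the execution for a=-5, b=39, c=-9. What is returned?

11

LOAD_CONST → push 6. Stack: [6]
LOAD_FAST a → push -5. Stack: [6, -5]
BINARY_OP - → 6 - -5 = 11. Stack: [11]
STORE_FAST x → x=11. Stack: []
LOAD_FAST_LOAD_FAST b,c → push 39,-9. Stack: [39, -9]
BINARY_OP & → 39 & -9 = 39. Stack: [39]
LOAD_FAST_LOAD_FAST b,c → push 39,-9. Stack: [39, 39, -9]
BINARY_OP - → 39 - -9 = 48. Stack: [39, 48]
BINARY_OP * → 39 * 48 = 1872. Stack: [1872]
STORE_FAST t → t=1872. Stack: []
LOAD_CONST → push 0. Stack: [0]
STORE_FAST i → i=0. Stack: []
LOAD_FAST i → push 0. Stack: [0]
LOAD_CONST → push 4. Stack: [0, 4]
COMPARE_OP bool(<) → 0 vs 4 = True. Stack: [True]
POP_JUMP_IF_FALSE → pop True; no jump. Stack: []
LOAD_FAST_LOAD_FAST x,a → push 11,-5. Stack: [11, -5]
BINARY_OP ^ → 11 ^ -5 = -16. Stack: [-16]
STORE_FAST x → x=-16. Stack: []
LOAD_FAST i → push 0. Stack: [0]
LOAD_CONST → push 1. Stack: [0, 1]
BINARY_OP + → 0 + 1 = 1. Stack: [1]
STORE_FAST i → i=1. Stack: []
LOAD_FAST i → push 1. Stack: [1]
LOAD_CONST → push 4. Stack: [1, 4]
COMPARE_OP bool(<) → 1 vs 4 = True. Stack: [True]
POP_JUMP_IF_FALSE → pop True; no jump. Stack: []
LOAD_FAST_LOAD_FAST x,a → push -16,-5. Stack: [-16, -5]
BINARY_OP ^ → -16 ^ -5 = 11. Stack: [11]
STORE_FAST x → x=11. Stack: []
LOAD_FAST i → push 1. Stack: [1]
LOAD_CONST → push 1. Stack: [1, 1]
BINARY_OP + → 1 + 1 = 2. Stack: [2]
STORE_FAST i → i=2. Stack: []
LOAD_FAST i → push 2. Stack: [2]
LOAD_CONST → push 4. Stack: [2, 4]
COMPARE_OP bool(<) → 2 vs 4 = True. Stack: [True]
POP_JUMP_IF_FALSE → pop True; no jump. Stack: []
LOAD_FAST_LOAD_FAST x,a → push 11,-5. Stack: [11, -5]
BINARY_OP ^ → 11 ^ -5 = -16. Stack: [-16]
STORE_FAST x → x=-16. Stack: []
LOAD_FAST i → push 2. Stack: [2]
LOAD_CONST → push 1. Stack: [2, 1]
BINARY_OP + → 2 + 1 = 3. Stack: [3]
STORE_FAST i → i=3. Stack: []
LOAD_FAST i → push 3. Stack: [3]
LOAD_CONST → push 4. Stack: [3, 4]
COMPARE_OP bool(<) → 3 vs 4 = True. Stack: [True]
POP_JUMP_IF_FALSE → pop True; no jump. Stack: []
LOAD_FAST_LOAD_FAST x,a → push -16,-5. Stack: [-16, -5]
BINARY_OP ^ → -16 ^ -5 = 11. Stack: [11]
STORE_FAST x → x=11. Stack: []
LOAD_FAST i → push 3. Stack: [3]
LOAD_CONST → push 1. Stack: [3, 1]
BINARY_OP + → 3 + 1 = 4. Stack: [4]
STORE_FAST i → i=4. Stack: []
LOAD_FAST i → push 4. Stack: [4]
LOAD_CONST → push 4. Stack: [4, 4]
COMPARE_OP bool(<) → 4 vs 4 = False. Stack: [False]
POP_JUMP_IF_FALSE → pop False; jump. Stack: []
LOAD_FAST x → push 11. Stack: [11]
RETURN_VALUE → return 11.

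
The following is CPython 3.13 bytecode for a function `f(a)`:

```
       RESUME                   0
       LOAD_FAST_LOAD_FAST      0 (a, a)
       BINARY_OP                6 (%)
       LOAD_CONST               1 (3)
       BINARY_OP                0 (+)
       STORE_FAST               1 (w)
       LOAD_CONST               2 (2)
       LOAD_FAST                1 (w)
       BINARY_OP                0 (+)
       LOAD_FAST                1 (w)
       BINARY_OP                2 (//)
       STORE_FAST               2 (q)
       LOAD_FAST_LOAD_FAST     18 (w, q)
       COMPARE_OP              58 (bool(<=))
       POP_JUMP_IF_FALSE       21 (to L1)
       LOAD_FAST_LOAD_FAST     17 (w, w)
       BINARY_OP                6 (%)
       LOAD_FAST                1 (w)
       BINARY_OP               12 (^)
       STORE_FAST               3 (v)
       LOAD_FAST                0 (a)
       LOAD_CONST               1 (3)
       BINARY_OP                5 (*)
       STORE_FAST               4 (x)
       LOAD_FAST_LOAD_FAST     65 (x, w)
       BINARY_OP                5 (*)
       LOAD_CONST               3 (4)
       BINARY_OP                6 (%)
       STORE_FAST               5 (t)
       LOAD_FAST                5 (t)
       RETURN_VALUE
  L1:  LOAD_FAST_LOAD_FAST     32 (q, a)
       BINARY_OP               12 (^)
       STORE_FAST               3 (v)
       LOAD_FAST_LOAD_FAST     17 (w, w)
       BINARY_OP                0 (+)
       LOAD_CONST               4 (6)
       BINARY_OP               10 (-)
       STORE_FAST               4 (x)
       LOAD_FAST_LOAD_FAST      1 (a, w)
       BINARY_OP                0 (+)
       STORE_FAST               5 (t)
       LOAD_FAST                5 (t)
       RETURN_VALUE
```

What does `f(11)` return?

LOAD_FAST_LOAD_FAST a,a → push 11,11. Stack: [11, 11]
BINARY_OP % → 11 % 11 = 0. Stack: [0]
LOAD_CONST → push 3. Stack: [0, 3]
BINARY_OP + → 0 + 3 = 3. Stack: [3]
STORE_FAST w → w=3. Stack: []
LOAD_CONST → push 2. Stack: [2]
LOAD_FAST w → push 3. Stack: [2, 3]
BINARY_OP + → 2 + 3 = 5. Stack: [5]
LOAD_FAST w → push 3. Stack: [5, 3]
BINARY_OP // → 5 // 3 = 1. Stack: [1]
STORE_FAST q → q=1. Stack: []
LOAD_FAST_LOAD_FAST w,q → push 3,1. Stack: [3, 1]
COMPARE_OP bool(<=) → 3 vs 1 = False. Stack: [False]
POP_JUMP_IF_FALSE → pop False; jump. Stack: []
LOAD_FAST_LOAD_FAST q,a → push 1,11. Stack: [1, 11]
BINARY_OP ^ → 1 ^ 11 = 10. Stack: [10]
STORE_FAST v → v=10. Stack: []
LOAD_FAST_LOAD_FAST w,w → push 3,3. Stack: [3, 3]
BINARY_OP + → 3 + 3 = 6. Stack: [6]
LOAD_CONST → push 6. Stack: [6, 6]
BINARY_OP - → 6 - 6 = 0. Stack: [0]
STORE_FAST x → x=0. Stack: []
LOAD_FAST_LOAD_FAST a,w → push 11,3. Stack: [11, 3]
BINARY_OP + → 11 + 3 = 14. Stack: [14]
STORE_FAST t → t=14. Stack: []
LOAD_FAST t → push 14. Stack: [14]
RETURN_VALUE → return 14.

14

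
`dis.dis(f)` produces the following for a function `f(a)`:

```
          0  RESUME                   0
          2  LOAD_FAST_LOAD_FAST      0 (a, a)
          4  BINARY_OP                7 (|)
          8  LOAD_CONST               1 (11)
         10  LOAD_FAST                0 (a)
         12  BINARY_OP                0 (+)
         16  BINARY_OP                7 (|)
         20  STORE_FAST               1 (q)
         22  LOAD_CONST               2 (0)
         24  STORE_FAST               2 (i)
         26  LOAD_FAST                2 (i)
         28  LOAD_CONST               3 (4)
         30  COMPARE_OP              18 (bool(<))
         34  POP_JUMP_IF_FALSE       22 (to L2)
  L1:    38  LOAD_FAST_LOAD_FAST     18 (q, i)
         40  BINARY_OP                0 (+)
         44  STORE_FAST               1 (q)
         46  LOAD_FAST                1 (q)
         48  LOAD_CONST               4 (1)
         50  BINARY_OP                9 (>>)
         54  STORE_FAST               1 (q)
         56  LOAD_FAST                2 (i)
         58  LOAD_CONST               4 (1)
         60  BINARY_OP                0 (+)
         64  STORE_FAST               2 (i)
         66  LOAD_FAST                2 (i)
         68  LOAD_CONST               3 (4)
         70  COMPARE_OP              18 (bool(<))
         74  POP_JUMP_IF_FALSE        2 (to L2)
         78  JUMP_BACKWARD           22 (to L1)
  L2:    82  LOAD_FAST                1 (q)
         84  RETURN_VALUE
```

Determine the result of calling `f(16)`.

LOAD_FAST_LOAD_FAST a,a → push 16,16
BINARY_OP | → 16 | 16 = 16
LOAD_CONST → push 11
LOAD_FAST a → push 16
BINARY_OP + → 11 + 16 = 27
BINARY_OP | → 16 | 27 = 27
STORE_FAST q → q=27
LOAD_CONST → push 0
STORE_FAST i → i=0
LOAD_FAST i → push 0
LOAD_CONST → push 4
COMPARE_OP bool(<) → 0 vs 4 = True
POP_JUMP_IF_FALSE → pop True; no jump
LOAD_FAST_LOAD_FAST q,i → push 27,0
BINARY_OP + → 27 + 0 = 27
STORE_FAST q → q=27
LOAD_FAST q → push 27
LOAD_CONST → push 1
BINARY_OP >> → 27 >> 1 = 13
STORE_FAST q → q=13
LOAD_FAST i → push 0
LOAD_CONST → push 1
BINARY_OP + → 0 + 1 = 1
STORE_FAST i → i=1
LOAD_FAST i → push 1
LOAD_CONST → push 4
COMPARE_OP bool(<) → 1 vs 4 = True
POP_JUMP_IF_FALSE → pop True; no jump
LOAD_FAST_LOAD_FAST q,i → push 13,1
BINARY_OP + → 13 + 1 = 14
STORE_FAST q → q=14
LOAD_FAST q → push 14
LOAD_CONST → push 1
BINARY_OP >> → 14 >> 1 = 7
STORE_FAST q → q=7
LOAD_FAST i → push 1
LOAD_CONST → push 1
BINARY_OP + → 1 + 1 = 2
STORE_FAST i → i=2
LOAD_FAST i → push 2
LOAD_CONST → push 4
COMPARE_OP bool(<) → 2 vs 4 = True
POP_JUMP_IF_FALSE → pop True; no jump
LOAD_FAST_LOAD_FAST q,i → push 7,2
BINARY_OP + → 7 + 2 = 9
STORE_FAST q → q=9
LOAD_FAST q → push 9
LOAD_CONST → push 1
BINARY_OP >> → 9 >> 1 = 4
STORE_FAST q → q=4
LOAD_FAST i → push 2
LOAD_CONST → push 1
BINARY_OP + → 2 + 1 = 3
STORE_FAST i → i=3
LOAD_FAST i → push 3
LOAD_CONST → push 4
COMPARE_OP bool(<) → 3 vs 4 = True
POP_JUMP_IF_FALSE → pop True; no jump
LOAD_FAST_LOAD_FAST q,i → push 4,3
BINARY_OP + → 4 + 3 = 7
STORE_FAST q → q=7
LOAD_FAST q → push 7
LOAD_CONST → push 1
BINARY_OP >> → 7 >> 1 = 3
STORE_FAST q → q=3
LOAD_FAST i → push 3
LOAD_CONST → push 1
BINARY_OP + → 3 + 1 = 4
STORE_FAST i → i=4
LOAD_FAST i → push 4
LOAD_CONST → push 4
COMPARE_OP bool(<) → 4 vs 4 = False
POP_JUMP_IF_FALSE → pop False; jump
LOAD_FAST q → push 3
RETURN_VALUE → return 3.

3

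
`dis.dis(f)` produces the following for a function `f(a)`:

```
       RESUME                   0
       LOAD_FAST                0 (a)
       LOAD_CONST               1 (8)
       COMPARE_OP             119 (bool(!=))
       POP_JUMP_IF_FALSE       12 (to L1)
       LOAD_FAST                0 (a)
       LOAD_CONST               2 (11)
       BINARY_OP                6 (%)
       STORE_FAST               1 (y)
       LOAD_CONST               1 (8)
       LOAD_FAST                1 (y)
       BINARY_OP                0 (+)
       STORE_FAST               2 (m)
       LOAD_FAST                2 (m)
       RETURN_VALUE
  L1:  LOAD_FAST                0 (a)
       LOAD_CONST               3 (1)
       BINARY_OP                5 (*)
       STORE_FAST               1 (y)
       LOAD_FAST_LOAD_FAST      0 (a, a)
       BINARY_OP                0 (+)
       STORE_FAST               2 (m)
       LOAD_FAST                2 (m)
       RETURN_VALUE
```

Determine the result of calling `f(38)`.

LOAD_FAST a → push 38. Stack: [38]
LOAD_CONST → push 8. Stack: [38, 8]
COMPARE_OP bool(!=) → 38 vs 8 = True. Stack: [True]
POP_JUMP_IF_FALSE → pop True; no jump. Stack: []
LOAD_FAST a → push 38. Stack: [38]
LOAD_CONST → push 11. Stack: [38, 11]
BINARY_OP % → 38 % 11 = 5. Stack: [5]
STORE_FAST y → y=5. Stack: []
LOAD_CONST → push 8. Stack: [8]
LOAD_FAST y → push 5. Stack: [8, 5]
BINARY_OP + → 8 + 5 = 13. Stack: [13]
STORE_FAST m → m=13. Stack: []
LOAD_FAST m → push 13. Stack: [13]
RETURN_VALUE → return 13.

13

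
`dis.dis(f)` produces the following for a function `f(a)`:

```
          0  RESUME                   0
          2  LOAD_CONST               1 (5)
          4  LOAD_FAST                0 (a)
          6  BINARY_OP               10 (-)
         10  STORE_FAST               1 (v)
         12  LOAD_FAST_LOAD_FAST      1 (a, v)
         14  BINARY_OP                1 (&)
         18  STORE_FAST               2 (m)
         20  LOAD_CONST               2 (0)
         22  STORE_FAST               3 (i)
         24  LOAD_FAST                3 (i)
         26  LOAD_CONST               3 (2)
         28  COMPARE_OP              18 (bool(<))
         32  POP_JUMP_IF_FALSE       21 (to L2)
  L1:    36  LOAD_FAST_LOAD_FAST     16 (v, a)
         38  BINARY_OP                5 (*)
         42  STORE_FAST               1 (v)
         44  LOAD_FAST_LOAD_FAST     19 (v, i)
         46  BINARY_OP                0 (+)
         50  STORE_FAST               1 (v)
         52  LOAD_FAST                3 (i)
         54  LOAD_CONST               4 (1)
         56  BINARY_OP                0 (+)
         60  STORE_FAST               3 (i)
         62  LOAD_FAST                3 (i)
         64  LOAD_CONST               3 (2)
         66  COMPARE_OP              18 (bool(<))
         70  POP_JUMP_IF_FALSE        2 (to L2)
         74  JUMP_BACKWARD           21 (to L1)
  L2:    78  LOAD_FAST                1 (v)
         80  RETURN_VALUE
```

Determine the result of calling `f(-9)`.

1135

LOAD_CONST → push 5. Stack: [5]
LOAD_FAST a → push -9. Stack: [5, -9]
BINARY_OP - → 5 - -9 = 14. Stack: [14]
STORE_FAST v → v=14. Stack: []
LOAD_FAST_LOAD_FAST a,v → push -9,14. Stack: [-9, 14]
BINARY_OP & → -9 & 14 = 6. Stack: [6]
STORE_FAST m → m=6. Stack: []
LOAD_CONST → push 0. Stack: [0]
STORE_FAST i → i=0. Stack: []
LOAD_FAST i → push 0. Stack: [0]
LOAD_CONST → push 2. Stack: [0, 2]
COMPARE_OP bool(<) → 0 vs 2 = True. Stack: [True]
POP_JUMP_IF_FALSE → pop True; no jump. Stack: []
LOAD_FAST_LOAD_FAST v,a → push 14,-9. Stack: [14, -9]
BINARY_OP * → 14 * -9 = -126. Stack: [-126]
STORE_FAST v → v=-126. Stack: []
LOAD_FAST_LOAD_FAST v,i → push -126,0. Stack: [-126, 0]
BINARY_OP + → -126 + 0 = -126. Stack: [-126]
STORE_FAST v → v=-126. Stack: []
LOAD_FAST i → push 0. Stack: [0]
LOAD_CONST → push 1. Stack: [0, 1]
BINARY_OP + → 0 + 1 = 1. Stack: [1]
STORE_FAST i → i=1. Stack: []
LOAD_FAST i → push 1. Stack: [1]
LOAD_CONST → push 2. Stack: [1, 2]
COMPARE_OP bool(<) → 1 vs 2 = True. Stack: [True]
POP_JUMP_IF_FALSE → pop True; no jump. Stack: []
LOAD_FAST_LOAD_FAST v,a → push -126,-9. Stack: [-126, -9]
BINARY_OP * → -126 * -9 = 1134. Stack: [1134]
STORE_FAST v → v=1134. Stack: []
LOAD_FAST_LOAD_FAST v,i → push 1134,1. Stack: [1134, 1]
BINARY_OP + → 1134 + 1 = 1135. Stack: [1135]
STORE_FAST v → v=1135. Stack: []
LOAD_FAST i → push 1. Stack: [1]
LOAD_CONST → push 1. Stack: [1, 1]
BINARY_OP + → 1 + 1 = 2. Stack: [2]
STORE_FAST i → i=2. Stack: []
LOAD_FAST i → push 2. Stack: [2]
LOAD_CONST → push 2. Stack: [2, 2]
COMPARE_OP bool(<) → 2 vs 2 = False. Stack: [False]
POP_JUMP_IF_FALSE → pop False; jump. Stack: []
LOAD_FAST v → push 1135. Stack: [1135]
RETURN_VALUE → return 1135.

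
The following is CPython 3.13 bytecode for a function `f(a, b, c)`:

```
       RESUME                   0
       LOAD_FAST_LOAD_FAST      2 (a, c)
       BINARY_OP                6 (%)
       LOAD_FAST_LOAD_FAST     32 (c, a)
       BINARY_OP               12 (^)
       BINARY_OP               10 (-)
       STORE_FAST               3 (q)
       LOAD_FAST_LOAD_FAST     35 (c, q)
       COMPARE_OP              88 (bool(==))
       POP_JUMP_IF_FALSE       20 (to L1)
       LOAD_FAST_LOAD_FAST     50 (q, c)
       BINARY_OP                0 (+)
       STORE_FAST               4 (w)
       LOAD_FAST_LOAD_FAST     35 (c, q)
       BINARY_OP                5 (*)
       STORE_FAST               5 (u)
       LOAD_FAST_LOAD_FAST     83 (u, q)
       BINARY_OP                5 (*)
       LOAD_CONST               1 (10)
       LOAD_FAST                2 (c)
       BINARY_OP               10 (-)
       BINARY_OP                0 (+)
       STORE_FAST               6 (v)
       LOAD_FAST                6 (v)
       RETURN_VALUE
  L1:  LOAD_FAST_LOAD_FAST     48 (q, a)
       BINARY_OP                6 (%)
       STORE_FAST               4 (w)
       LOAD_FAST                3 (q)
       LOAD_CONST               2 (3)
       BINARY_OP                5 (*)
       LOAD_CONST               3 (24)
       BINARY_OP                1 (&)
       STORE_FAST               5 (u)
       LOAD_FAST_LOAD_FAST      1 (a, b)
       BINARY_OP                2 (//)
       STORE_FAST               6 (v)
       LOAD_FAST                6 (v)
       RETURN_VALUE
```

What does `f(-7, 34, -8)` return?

LOAD_FAST_LOAD_FAST a,c → push -7,-8. Stack: [-7, -8]
BINARY_OP % → -7 % -8 = -7. Stack: [-7]
LOAD_FAST_LOAD_FAST c,a → push -8,-7. Stack: [-7, -8, -7]
BINARY_OP ^ → -8 ^ -7 = 1. Stack: [-7, 1]
BINARY_OP - → -7 - 1 = -8. Stack: [-8]
STORE_FAST q → q=-8. Stack: []
LOAD_FAST_LOAD_FAST c,q → push -8,-8. Stack: [-8, -8]
COMPARE_OP bool(==) → -8 vs -8 = True. Stack: [True]
POP_JUMP_IF_FALSE → pop True; no jump. Stack: []
LOAD_FAST_LOAD_FAST q,c → push -8,-8. Stack: [-8, -8]
BINARY_OP + → -8 + -8 = -16. Stack: [-16]
STORE_FAST w → w=-16. Stack: []
LOAD_FAST_LOAD_FAST c,q → push -8,-8. Stack: [-8, -8]
BINARY_OP * → -8 * -8 = 64. Stack: [64]
STORE_FAST u → u=64. Stack: []
LOAD_FAST_LOAD_FAST u,q → push 64,-8. Stack: [64, -8]
BINARY_OP * → 64 * -8 = -512. Stack: [-512]
LOAD_CONST → push 10. Stack: [-512, 10]
LOAD_FAST c → push -8. Stack: [-512, 10, -8]
BINARY_OP - → 10 - -8 = 18. Stack: [-512, 18]
BINARY_OP + → -512 + 18 = -494. Stack: [-494]
STORE_FAST v → v=-494. Stack: []
LOAD_FAST v → push -494. Stack: [-494]
RETURN_VALUE → return -494.

-494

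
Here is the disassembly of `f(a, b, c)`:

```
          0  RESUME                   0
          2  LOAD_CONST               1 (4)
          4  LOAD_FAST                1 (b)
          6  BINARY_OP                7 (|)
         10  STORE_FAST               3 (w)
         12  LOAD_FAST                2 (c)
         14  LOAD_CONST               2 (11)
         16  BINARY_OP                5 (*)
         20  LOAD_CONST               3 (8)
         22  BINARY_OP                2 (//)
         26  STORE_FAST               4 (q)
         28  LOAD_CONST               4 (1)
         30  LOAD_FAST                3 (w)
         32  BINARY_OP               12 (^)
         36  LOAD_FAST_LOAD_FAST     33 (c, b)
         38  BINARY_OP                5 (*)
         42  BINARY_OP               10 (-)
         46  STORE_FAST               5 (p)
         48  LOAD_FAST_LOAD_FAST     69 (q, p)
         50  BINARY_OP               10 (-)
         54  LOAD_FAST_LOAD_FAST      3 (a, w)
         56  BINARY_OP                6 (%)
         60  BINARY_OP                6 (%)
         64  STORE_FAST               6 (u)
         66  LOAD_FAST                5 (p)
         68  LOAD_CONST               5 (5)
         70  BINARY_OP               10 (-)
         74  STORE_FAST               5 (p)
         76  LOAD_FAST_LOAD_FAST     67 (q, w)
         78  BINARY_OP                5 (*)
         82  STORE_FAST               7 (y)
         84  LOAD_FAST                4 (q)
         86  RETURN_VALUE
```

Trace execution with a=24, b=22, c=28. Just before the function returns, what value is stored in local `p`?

-598

LOAD_CONST → push 4. Stack: [4]
LOAD_FAST b → push 22. Stack: [4, 22]
BINARY_OP | → 4 | 22 = 22. Stack: [22]
STORE_FAST w → w=22. Stack: []
LOAD_FAST c → push 28. Stack: [28]
LOAD_CONST → push 11. Stack: [28, 11]
BINARY_OP * → 28 * 11 = 308. Stack: [308]
LOAD_CONST → push 8. Stack: [308, 8]
BINARY_OP // → 308 // 8 = 38. Stack: [38]
STORE_FAST q → q=38. Stack: []
LOAD_CONST → push 1. Stack: [1]
LOAD_FAST w → push 22. Stack: [1, 22]
BINARY_OP ^ → 1 ^ 22 = 23. Stack: [23]
LOAD_FAST_LOAD_FAST c,b → push 28,22. Stack: [23, 28, 22]
BINARY_OP * → 28 * 22 = 616. Stack: [23, 616]
BINARY_OP - → 23 - 616 = -593. Stack: [-593]
STORE_FAST p → p=-593. Stack: []
LOAD_FAST_LOAD_FAST q,p → push 38,-593. Stack: [38, -593]
BINARY_OP - → 38 - -593 = 631. Stack: [631]
LOAD_FAST_LOAD_FAST a,w → push 24,22. Stack: [631, 24, 22]
BINARY_OP % → 24 % 22 = 2. Stack: [631, 2]
BINARY_OP % → 631 % 2 = 1. Stack: [1]
STORE_FAST u → u=1. Stack: []
LOAD_FAST p → push -593. Stack: [-593]
LOAD_CONST → push 5. Stack: [-593, 5]
BINARY_OP - → -593 - 5 = -598. Stack: [-598]
STORE_FAST p → p=-598. Stack: []
LOAD_FAST_LOAD_FAST q,w → push 38,22. Stack: [38, 22]
BINARY_OP * → 38 * 22 = 836. Stack: [836]
STORE_FAST y → y=836. Stack: []
LOAD_FAST q → push 38. Stack: [38]
RETURN_VALUE → return 38.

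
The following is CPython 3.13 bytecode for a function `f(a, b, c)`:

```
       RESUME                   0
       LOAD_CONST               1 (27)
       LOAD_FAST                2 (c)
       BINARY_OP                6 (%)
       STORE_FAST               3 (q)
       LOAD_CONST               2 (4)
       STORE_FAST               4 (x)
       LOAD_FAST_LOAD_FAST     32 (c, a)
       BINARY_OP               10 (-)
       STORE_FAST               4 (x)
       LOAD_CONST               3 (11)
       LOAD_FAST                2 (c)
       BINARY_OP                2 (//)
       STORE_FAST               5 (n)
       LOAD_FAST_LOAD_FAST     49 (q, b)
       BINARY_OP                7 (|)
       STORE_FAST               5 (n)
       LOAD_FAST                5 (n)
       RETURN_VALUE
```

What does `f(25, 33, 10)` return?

LOAD_CONST → push 27. Stack: [27]
LOAD_FAST c → push 10. Stack: [27, 10]
BINARY_OP % → 27 % 10 = 7. Stack: [7]
STORE_FAST q → q=7. Stack: []
LOAD_CONST → push 4. Stack: [4]
STORE_FAST x → x=4. Stack: []
LOAD_FAST_LOAD_FAST c,a → push 10,25. Stack: [10, 25]
BINARY_OP - → 10 - 25 = -15. Stack: [-15]
STORE_FAST x → x=-15. Stack: []
LOAD_CONST → push 11. Stack: [11]
LOAD_FAST c → push 10. Stack: [11, 10]
BINARY_OP // → 11 // 10 = 1. Stack: [1]
STORE_FAST n → n=1. Stack: []
LOAD_FAST_LOAD_FAST q,b → push 7,33. Stack: [7, 33]
BINARY_OP | → 7 | 33 = 39. Stack: [39]
STORE_FAST n → n=39. Stack: []
LOAD_FAST n → push 39. Stack: [39]
RETURN_VALUE → return 39.

39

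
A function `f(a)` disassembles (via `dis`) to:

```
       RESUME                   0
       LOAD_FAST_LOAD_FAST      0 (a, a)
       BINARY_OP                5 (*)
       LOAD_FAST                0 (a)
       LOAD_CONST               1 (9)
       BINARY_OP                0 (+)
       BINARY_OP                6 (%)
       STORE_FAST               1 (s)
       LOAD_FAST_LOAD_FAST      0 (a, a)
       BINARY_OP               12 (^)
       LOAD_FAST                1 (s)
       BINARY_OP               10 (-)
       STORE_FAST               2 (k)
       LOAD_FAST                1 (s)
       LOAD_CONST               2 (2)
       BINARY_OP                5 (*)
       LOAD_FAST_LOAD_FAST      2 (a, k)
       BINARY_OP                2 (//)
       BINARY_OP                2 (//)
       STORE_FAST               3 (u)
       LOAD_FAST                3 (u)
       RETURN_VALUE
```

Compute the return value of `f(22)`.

-19

LOAD_FAST_LOAD_FAST a,a → push 22,22. Stack: [22, 22]
BINARY_OP * → 22 * 22 = 484. Stack: [484]
LOAD_FAST a → push 22. Stack: [484, 22]
LOAD_CONST → push 9. Stack: [484, 22, 9]
BINARY_OP + → 22 + 9 = 31. Stack: [484, 31]
BINARY_OP % → 484 % 31 = 19. Stack: [19]
STORE_FAST s → s=19. Stack: []
LOAD_FAST_LOAD_FAST a,a → push 22,22. Stack: [22, 22]
BINARY_OP ^ → 22 ^ 22 = 0. Stack: [0]
LOAD_FAST s → push 19. Stack: [0, 19]
BINARY_OP - → 0 - 19 = -19. Stack: [-19]
STORE_FAST k → k=-19. Stack: []
LOAD_FAST s → push 19. Stack: [19]
LOAD_CONST → push 2. Stack: [19, 2]
BINARY_OP * → 19 * 2 = 38. Stack: [38]
LOAD_FAST_LOAD_FAST a,k → push 22,-19. Stack: [38, 22, -19]
BINARY_OP // → 22 // -19 = -2. Stack: [38, -2]
BINARY_OP // → 38 // -2 = -19. Stack: [-19]
STORE_FAST u → u=-19. Stack: []
LOAD_FAST u → push -19. Stack: [-19]
RETURN_VALUE → return -19.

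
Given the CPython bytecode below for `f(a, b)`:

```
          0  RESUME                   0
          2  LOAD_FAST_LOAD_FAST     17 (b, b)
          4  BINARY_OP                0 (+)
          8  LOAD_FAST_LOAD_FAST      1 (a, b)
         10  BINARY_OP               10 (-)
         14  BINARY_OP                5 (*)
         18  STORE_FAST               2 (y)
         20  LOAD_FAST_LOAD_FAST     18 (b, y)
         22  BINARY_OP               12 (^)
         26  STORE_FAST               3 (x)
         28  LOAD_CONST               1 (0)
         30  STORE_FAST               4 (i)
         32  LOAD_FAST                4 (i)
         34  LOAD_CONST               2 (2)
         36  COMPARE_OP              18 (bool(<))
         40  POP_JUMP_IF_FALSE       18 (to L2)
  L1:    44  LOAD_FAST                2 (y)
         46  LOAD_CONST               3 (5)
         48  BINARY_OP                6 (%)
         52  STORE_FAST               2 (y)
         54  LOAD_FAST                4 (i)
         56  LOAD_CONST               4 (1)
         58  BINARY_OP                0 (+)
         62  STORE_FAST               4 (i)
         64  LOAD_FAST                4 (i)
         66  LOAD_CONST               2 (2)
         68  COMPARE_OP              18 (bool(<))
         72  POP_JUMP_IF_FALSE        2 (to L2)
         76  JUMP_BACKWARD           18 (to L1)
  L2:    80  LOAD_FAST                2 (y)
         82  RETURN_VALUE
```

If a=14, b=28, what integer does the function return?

LOAD_FAST_LOAD_FAST b,b → push 28,28. Stack: [28, 28]
BINARY_OP + → 28 + 28 = 56. Stack: [56]
LOAD_FAST_LOAD_FAST a,b → push 14,28. Stack: [56, 14, 28]
BINARY_OP - → 14 - 28 = -14. Stack: [56, -14]
BINARY_OP * → 56 * -14 = -784. Stack: [-784]
STORE_FAST y → y=-784. Stack: []
LOAD_FAST_LOAD_FAST b,y → push 28,-784. Stack: [28, -784]
BINARY_OP ^ → 28 ^ -784 = -788. Stack: [-788]
STORE_FAST x → x=-788. Stack: []
LOAD_CONST → push 0. Stack: [0]
STORE_FAST i → i=0. Stack: []
LOAD_FAST i → push 0. Stack: [0]
LOAD_CONST → push 2. Stack: [0, 2]
COMPARE_OP bool(<) → 0 vs 2 = True. Stack: [True]
POP_JUMP_IF_FALSE → pop True; no jump. Stack: []
LOAD_FAST y → push -784. Stack: [-784]
LOAD_CONST → push 5. Stack: [-784, 5]
BINARY_OP % → -784 % 5 = 1. Stack: [1]
STORE_FAST y → y=1. Stack: []
LOAD_FAST i → push 0. Stack: [0]
LOAD_CONST → push 1. Stack: [0, 1]
BINARY_OP + → 0 + 1 = 1. Stack: [1]
STORE_FAST i → i=1. Stack: []
LOAD_FAST i → push 1. Stack: [1]
LOAD_CONST → push 2. Stack: [1, 2]
COMPARE_OP bool(<) → 1 vs 2 = True. Stack: [True]
POP_JUMP_IF_FALSE → pop True; no jump. Stack: []
LOAD_FAST y → push 1. Stack: [1]
LOAD_CONST → push 5. Stack: [1, 5]
BINARY_OP % → 1 % 5 = 1. Stack: [1]
STORE_FAST y → y=1. Stack: []
LOAD_FAST i → push 1. Stack: [1]
LOAD_CONST → push 1. Stack: [1, 1]
BINARY_OP + → 1 + 1 = 2. Stack: [2]
STORE_FAST i → i=2. Stack: []
LOAD_FAST i → push 2. Stack: [2]
LOAD_CONST → push 2. Stack: [2, 2]
COMPARE_OP bool(<) → 2 vs 2 = False. Stack: [False]
POP_JUMP_IF_FALSE → pop False; jump. Stack: []
LOAD_FAST y → push 1. Stack: [1]
RETURN_VALUE → return 1.

1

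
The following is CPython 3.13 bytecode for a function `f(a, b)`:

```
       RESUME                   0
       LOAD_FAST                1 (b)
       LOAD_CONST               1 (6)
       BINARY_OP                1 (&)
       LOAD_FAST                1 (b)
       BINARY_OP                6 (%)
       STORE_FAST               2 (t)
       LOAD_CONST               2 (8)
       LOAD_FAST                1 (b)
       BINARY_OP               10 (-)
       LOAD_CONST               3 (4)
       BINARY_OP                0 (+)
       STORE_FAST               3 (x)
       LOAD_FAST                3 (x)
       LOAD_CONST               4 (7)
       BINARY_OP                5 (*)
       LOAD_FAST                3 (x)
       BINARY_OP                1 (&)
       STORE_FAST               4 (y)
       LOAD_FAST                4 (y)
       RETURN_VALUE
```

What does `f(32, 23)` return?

LOAD_FAST b → push 23. Stack: [23]
LOAD_CONST → push 6. Stack: [23, 6]
BINARY_OP & → 23 & 6 = 6. Stack: [6]
LOAD_FAST b → push 23. Stack: [6, 23]
BINARY_OP % → 6 % 23 = 6. Stack: [6]
STORE_FAST t → t=6. Stack: []
LOAD_CONST → push 8. Stack: [8]
LOAD_FAST b → push 23. Stack: [8, 23]
BINARY_OP - → 8 - 23 = -15. Stack: [-15]
LOAD_CONST → push 4. Stack: [-15, 4]
BINARY_OP + → -15 + 4 = -11. Stack: [-11]
STORE_FAST x → x=-11. Stack: []
LOAD_FAST x → push -11. Stack: [-11]
LOAD_CONST → push 7. Stack: [-11, 7]
BINARY_OP * → -11 * 7 = -77. Stack: [-77]
LOAD_FAST x → push -11. Stack: [-77, -11]
BINARY_OP & → -77 & -11 = -79. Stack: [-79]
STORE_FAST y → y=-79. Stack: []
LOAD_FAST y → push -79. Stack: [-79]
RETURN_VALUE → return -79.

-79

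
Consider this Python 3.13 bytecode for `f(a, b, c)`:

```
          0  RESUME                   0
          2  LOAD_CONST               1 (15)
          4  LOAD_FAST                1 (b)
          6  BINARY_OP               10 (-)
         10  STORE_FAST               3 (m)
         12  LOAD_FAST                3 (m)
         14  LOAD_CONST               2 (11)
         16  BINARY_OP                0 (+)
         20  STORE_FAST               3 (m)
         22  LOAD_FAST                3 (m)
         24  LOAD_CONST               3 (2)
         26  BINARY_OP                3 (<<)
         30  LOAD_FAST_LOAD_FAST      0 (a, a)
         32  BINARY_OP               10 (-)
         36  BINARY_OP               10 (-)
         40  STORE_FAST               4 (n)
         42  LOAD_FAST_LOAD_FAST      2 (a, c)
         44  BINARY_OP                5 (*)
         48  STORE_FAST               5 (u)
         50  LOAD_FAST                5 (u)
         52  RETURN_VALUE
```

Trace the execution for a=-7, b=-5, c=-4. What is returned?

28

LOAD_CONST → push 15. Stack: [15]
LOAD_FAST b → push -5. Stack: [15, -5]
BINARY_OP - → 15 - -5 = 20. Stack: [20]
STORE_FAST m → m=20. Stack: []
LOAD_FAST m → push 20. Stack: [20]
LOAD_CONST → push 11. Stack: [20, 11]
BINARY_OP + → 20 + 11 = 31. Stack: [31]
STORE_FAST m → m=31. Stack: []
LOAD_FAST m → push 31. Stack: [31]
LOAD_CONST → push 2. Stack: [31, 2]
BINARY_OP << → 31 << 2 = 124. Stack: [124]
LOAD_FAST_LOAD_FAST a,a → push -7,-7. Stack: [124, -7, -7]
BINARY_OP - → -7 - -7 = 0. Stack: [124, 0]
BINARY_OP - → 124 - 0 = 124. Stack: [124]
STORE_FAST n → n=124. Stack: []
LOAD_FAST_LOAD_FAST a,c → push -7,-4. Stack: [-7, -4]
BINARY_OP * → -7 * -4 = 28. Stack: [28]
STORE_FAST u → u=28. Stack: []
LOAD_FAST u → push 28. Stack: [28]
RETURN_VALUE → return 28.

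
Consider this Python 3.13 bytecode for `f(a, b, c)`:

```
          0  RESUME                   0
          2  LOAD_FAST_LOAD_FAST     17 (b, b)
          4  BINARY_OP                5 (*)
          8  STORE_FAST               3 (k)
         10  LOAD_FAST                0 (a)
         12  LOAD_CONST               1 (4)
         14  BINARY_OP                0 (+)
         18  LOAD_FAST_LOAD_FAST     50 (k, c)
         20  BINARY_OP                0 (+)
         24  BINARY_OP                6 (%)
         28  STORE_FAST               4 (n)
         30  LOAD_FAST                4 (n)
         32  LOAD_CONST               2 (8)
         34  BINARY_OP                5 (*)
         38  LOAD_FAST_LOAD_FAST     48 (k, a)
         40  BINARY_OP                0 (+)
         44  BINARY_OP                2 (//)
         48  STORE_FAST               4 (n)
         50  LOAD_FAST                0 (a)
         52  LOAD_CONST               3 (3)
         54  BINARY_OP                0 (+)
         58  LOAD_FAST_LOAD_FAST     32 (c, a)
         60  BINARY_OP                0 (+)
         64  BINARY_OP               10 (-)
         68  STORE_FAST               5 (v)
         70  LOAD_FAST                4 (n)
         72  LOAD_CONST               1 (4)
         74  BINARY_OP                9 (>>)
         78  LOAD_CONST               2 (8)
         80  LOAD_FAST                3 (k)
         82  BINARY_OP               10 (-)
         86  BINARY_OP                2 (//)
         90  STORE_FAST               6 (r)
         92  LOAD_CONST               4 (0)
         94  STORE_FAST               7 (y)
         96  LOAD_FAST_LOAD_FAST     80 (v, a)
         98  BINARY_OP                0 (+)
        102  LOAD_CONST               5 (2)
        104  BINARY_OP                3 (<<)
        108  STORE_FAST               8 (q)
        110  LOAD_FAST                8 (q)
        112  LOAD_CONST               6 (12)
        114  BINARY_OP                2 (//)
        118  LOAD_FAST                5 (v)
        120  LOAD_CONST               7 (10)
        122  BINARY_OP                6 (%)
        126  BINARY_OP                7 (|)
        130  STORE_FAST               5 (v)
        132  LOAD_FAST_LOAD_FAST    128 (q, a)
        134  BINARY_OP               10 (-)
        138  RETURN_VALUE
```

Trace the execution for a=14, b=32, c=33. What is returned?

LOAD_FAST_LOAD_FAST b,b → push 32,32. Stack: [32, 32]
BINARY_OP * → 32 * 32 = 1024. Stack: [1024]
STORE_FAST k → k=1024. Stack: []
LOAD_FAST a → push 14. Stack: [14]
LOAD_CONST → push 4. Stack: [14, 4]
BINARY_OP + → 14 + 4 = 18. Stack: [18]
LOAD_FAST_LOAD_FAST k,c → push 1024,33. Stack: [18, 1024, 33]
BINARY_OP + → 1024 + 33 = 1057. Stack: [18, 1057]
BINARY_OP % → 18 % 1057 = 18. Stack: [18]
STORE_FAST n → n=18. Stack: []
LOAD_FAST n → push 18. Stack: [18]
LOAD_CONST → push 8. Stack: [18, 8]
BINARY_OP * → 18 * 8 = 144. Stack: [144]
LOAD_FAST_LOAD_FAST k,a → push 1024,14. Stack: [144, 1024, 14]
BINARY_OP + → 1024 + 14 = 1038. Stack: [144, 1038]
BINARY_OP // → 144 // 1038 = 0. Stack: [0]
STORE_FAST n → n=0. Stack: []
LOAD_FAST a → push 14. Stack: [14]
LOAD_CONST → push 3. Stack: [14, 3]
BINARY_OP + → 14 + 3 = 17. Stack: [17]
LOAD_FAST_LOAD_FAST c,a → push 33,14. Stack: [17, 33, 14]
BINARY_OP + → 33 + 14 = 47. Stack: [17, 47]
BINARY_OP - → 17 - 47 = -30. Stack: [-30]
STORE_FAST v → v=-30. Stack: []
LOAD_FAST n → push 0. Stack: [0]
LOAD_CONST → push 4. Stack: [0, 4]
BINARY_OP >> → 0 >> 4 = 0. Stack: [0]
LOAD_CONST → push 8. Stack: [0, 8]
LOAD_FAST k → push 1024. Stack: [0, 8, 1024]
BINARY_OP - → 8 - 1024 = -1016. Stack: [0, -1016]
BINARY_OP // → 0 // -1016 = 0. Stack: [0]
STORE_FAST r → r=0. Stack: []
LOAD_CONST → push 0. Stack: [0]
STORE_FAST y → y=0. Stack: []
LOAD_FAST_LOAD_FAST v,a → push -30,14. Stack: [-30, 14]
BINARY_OP + → -30 + 14 = -16. Stack: [-16]
LOAD_CONST → push 2. Stack: [-16, 2]
BINARY_OP << → -16 << 2 = -64. Stack: [-64]
STORE_FAST q → q=-64. Stack: []
LOAD_FAST q → push -64. Stack: [-64]
LOAD_CONST → push 12. Stack: [-64, 12]
BINARY_OP // → -64 // 12 = -6. Stack: [-6]
LOAD_FAST v → push -30. Stack: [-6, -30]
LOAD_CONST → push 10. Stack: [-6, -30, 10]
BINARY_OP % → -30 % 10 = 0. Stack: [-6, 0]
BINARY_OP | → -6 | 0 = -6. Stack: [-6]
STORE_FAST v → v=-6. Stack: []
LOAD_FAST_LOAD_FAST q,a → push -64,14. Stack: [-64, 14]
BINARY_OP - → -64 - 14 = -78. Stack: [-78]
RETURN_VALUE → return -78.

-78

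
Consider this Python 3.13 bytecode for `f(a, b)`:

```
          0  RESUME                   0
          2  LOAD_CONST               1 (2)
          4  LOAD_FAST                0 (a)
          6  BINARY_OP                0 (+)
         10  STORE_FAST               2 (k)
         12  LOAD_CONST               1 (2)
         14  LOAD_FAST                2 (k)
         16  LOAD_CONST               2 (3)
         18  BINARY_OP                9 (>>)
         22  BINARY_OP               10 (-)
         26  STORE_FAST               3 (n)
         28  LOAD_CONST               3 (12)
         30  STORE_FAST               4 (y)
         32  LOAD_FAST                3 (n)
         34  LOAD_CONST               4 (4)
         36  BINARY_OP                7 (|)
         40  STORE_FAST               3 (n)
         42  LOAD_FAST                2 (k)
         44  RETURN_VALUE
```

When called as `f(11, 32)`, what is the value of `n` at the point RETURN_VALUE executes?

5

LOAD_CONST → push 2. Stack: [2]
LOAD_FAST a → push 11. Stack: [2, 11]
BINARY_OP + → 2 + 11 = 13. Stack: [13]
STORE_FAST k → k=13. Stack: []
LOAD_CONST → push 2. Stack: [2]
LOAD_FAST k → push 13. Stack: [2, 13]
LOAD_CONST → push 3. Stack: [2, 13, 3]
BINARY_OP >> → 13 >> 3 = 1. Stack: [2, 1]
BINARY_OP - → 2 - 1 = 1. Stack: [1]
STORE_FAST n → n=1. Stack: []
LOAD_CONST → push 12. Stack: [12]
STORE_FAST y → y=12. Stack: []
LOAD_FAST n → push 1. Stack: [1]
LOAD_CONST → push 4. Stack: [1, 4]
BINARY_OP | → 1 | 4 = 5. Stack: [5]
STORE_FAST n → n=5. Stack: []
LOAD_FAST k → push 13. Stack: [13]
RETURN_VALUE → return 13.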